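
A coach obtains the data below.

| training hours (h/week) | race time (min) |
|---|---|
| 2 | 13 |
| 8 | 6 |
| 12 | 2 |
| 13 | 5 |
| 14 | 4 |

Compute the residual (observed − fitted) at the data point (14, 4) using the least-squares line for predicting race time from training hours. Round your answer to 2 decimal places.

n = 5, Σx = 49, Σy = 30, Σxy = 219, Σx² = 577
Sxx = Σx² − (Σx)²/n = 577 − 480.2 = 96.8
Sxy = Σxy − (Σx)(Σy)/n = 219 − 294 = -75
b = Sxy/Sxx = -75/96.8 = -0.774793
a = ȳ − b·x̄ = 6 − (-0.774793)·9.8 = 13.592975
ŷ(14) = 13.592975 + (-0.774793)·14 = 2.745868
residual = y − ŷ = 4 − 2.745868 = 1.254132

1.25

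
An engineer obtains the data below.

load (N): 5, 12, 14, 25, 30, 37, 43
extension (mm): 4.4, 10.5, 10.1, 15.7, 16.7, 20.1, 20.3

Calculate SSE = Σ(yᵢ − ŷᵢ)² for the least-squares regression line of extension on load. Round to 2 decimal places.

9.81

n = 7, Σx = 166, Σy = 97.8, Σxy = 2799.5, Σx² = 5108, Σy² = 1573.1
Sxx = Σx² − (Σx)²/n = 5108 − 3936.571429 = 1171.428571
Sxy = Σxy − (Σx)(Σy)/n = 2799.5 − 2319.257143 = 480.242857
Syy = Σy² − (Σy)²/n = 1573.1 − 1366.405714 = 206.694286
b = Sxy/Sxx = 480.242857/1171.428571 = 0.409963
SSE = Syy − b·Sxy = 206.694286 − 0.409963·480.242857 = 9.812284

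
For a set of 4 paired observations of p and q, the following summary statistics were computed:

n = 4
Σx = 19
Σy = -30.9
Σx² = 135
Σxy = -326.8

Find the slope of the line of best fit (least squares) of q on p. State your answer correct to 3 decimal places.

-4.023

Sxx = Σx² − (Σx)²/n = 135 − 90.25 = 44.75
Sxy = Σxy − (Σx)(Σy)/n = -326.8 − (-146.775) = -180.025
b = Sxy/Sxx = -180.025/44.75 = -4.022905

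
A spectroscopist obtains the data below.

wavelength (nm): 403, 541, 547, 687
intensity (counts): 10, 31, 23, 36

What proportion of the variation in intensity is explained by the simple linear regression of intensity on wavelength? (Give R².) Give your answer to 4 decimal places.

0.8620

n = 4, Σx = 2178, Σy = 100, Σxy = 58114, Σx² = 1226268, Σy² = 2886
Sxx = Σx² − (Σx)²/n = 1226268 − 1185921 = 40347
Sxy = Σxy − (Σx)(Σy)/n = 58114 − 54450 = 3664
Syy = Σy² − (Σy)²/n = 2886 − 2500 = 386
R² = Sxy²/(Sxx·Syy) = (3664)²/(40347·386) = 0.862010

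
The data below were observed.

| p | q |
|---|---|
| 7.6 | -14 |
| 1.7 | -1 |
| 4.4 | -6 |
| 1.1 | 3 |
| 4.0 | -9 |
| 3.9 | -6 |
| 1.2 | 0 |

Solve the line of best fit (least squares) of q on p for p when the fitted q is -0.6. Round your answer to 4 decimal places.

n = 7, Σx = 23.9, Σy = -33, Σxy = -190.6, Σx² = 113.87
Sxx = Σx² − (Σx)²/n = 113.87 − 81.601429 = 32.268571
Sxy = Σxy − (Σx)(Σy)/n = -190.6 − (-112.671429) = -77.928571
b = Sxy/Sxx = -77.928571/32.268571 = -2.414999
a = ȳ − b·x̄ = -4.714286 − (-2.414999)·3.414286 = 3.531211
Set a + b·x = -0.6: x = (-0.6 − 3.531211) / (-2.414999) = 1.710647

1.7106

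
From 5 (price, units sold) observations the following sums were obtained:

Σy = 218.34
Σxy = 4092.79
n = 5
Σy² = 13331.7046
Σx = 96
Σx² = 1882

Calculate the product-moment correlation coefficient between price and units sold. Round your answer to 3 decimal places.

-0.259

Sxx = Σx² − (Σx)²/n = 1882 − 1843.2 = 38.8
Sxy = Σxy − (Σx)(Σy)/n = 4092.79 − 4192.128 = -99.338
Syy = Σy² − (Σy)²/n = 13331.7046 − 9534.47112 = 3797.23348
r = Sxy/√(Sxx·Syy) = -99.338/√(147332.659024) = -99.338/383.839366 = -0.258801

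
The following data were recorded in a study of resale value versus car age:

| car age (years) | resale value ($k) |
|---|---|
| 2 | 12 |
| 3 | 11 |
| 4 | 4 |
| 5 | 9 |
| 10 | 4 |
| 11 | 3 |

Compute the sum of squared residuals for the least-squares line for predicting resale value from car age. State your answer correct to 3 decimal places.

n = 6, Σx = 35, Σy = 43, Σxy = 191, Σx² = 275, Σy² = 387
Sxx = Σx² − (Σx)²/n = 275 − 204.166667 = 70.833333
Sxy = Σxy − (Σx)(Σy)/n = 191 − 250.833333 = -59.833333
Syy = Σy² − (Σy)²/n = 387 − 308.166667 = 78.833333
b = Sxy/Sxx = -59.833333/70.833333 = -0.844706
SSE = Syy − b·Sxy = 78.833333 − (-0.844706)·(-59.833333) = 28.291765

28.292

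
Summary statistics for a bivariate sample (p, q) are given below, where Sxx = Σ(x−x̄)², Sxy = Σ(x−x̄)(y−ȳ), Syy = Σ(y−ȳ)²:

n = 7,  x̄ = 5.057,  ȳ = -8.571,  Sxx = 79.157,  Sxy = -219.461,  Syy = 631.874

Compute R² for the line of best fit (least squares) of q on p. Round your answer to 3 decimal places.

R² = Sxy²/(Sxx·Syy) = (-219.461)²/(79.157·631.874) = 0.962930

0.963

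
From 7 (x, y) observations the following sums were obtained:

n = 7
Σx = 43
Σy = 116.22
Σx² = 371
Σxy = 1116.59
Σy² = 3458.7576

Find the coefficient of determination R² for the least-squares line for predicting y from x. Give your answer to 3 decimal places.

Sxx = Σx² − (Σx)²/n = 371 − 264.142857 = 106.857143
Sxy = Σxy − (Σx)(Σy)/n = 1116.59 − 713.922857 = 402.667143
Syy = Σy² − (Σy)²/n = 3458.7576 − 1929.584057 = 1529.173543
R² = Sxy²/(Sxx·Syy) = (402.667143)²/(106.857143·1529.173543) = 0.992275

0.992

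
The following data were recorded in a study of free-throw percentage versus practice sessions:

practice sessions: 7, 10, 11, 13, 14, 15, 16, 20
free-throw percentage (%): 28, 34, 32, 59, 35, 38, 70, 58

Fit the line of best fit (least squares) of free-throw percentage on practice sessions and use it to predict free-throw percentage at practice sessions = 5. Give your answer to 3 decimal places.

n = 8, Σx = 106, Σy = 354, Σxy = 4995, Σx² = 1516
Sxx = Σx² − (Σx)²/n = 1516 − 1404.5 = 111.5
Sxy = Σxy − (Σx)(Σy)/n = 4995 − 4690.5 = 304.5
b = Sxy/Sxx = 304.5/111.5 = 2.730942
a = ȳ − b·x̄ = 44.25 − 2.730942·13.25 = 8.065022
ŷ(5) = a + b·5 = 8.065022 + 2.730942·5 = 21.719731

21.720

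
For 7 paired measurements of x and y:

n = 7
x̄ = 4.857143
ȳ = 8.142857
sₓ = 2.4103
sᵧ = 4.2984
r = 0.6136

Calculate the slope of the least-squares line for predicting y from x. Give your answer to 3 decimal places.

1.094

b = r · sᵧ/sₓ = 0.6136 · 4.2984/2.4103 = 1.094261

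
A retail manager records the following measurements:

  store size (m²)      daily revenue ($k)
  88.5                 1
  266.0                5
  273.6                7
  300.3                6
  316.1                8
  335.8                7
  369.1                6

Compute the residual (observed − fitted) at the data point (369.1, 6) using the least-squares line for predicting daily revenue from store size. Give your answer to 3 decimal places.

n = 7, Σx = 1949.4, Σy = 40, Σxy = 12229.5, Σx² = 592540.96
Sxx = Σx² − (Σx)²/n = 592540.96 − 542880.051429 = 49660.908571
Sxy = Σxy − (Σx)(Σy)/n = 12229.5 − 11139.428571 = 1090.071429
b = Sxy/Sxx = 1090.071429/49660.908571 = 0.021950
a = ȳ − b·x̄ = 5.714286 − 0.021950·278.485714 = -0.398557
ŷ(369.1) = -0.398557 + 0.021950·369.1 = 7.703296
residual = y − ŷ = 6 − 7.703296 = -1.703296

-1.703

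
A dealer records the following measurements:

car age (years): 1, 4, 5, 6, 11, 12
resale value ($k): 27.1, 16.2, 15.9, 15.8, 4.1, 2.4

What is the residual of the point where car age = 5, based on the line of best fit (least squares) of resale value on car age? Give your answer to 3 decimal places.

-0.862

n = 6, Σx = 39, Σy = 81.5, Σxy = 340.1, Σx² = 343
Sxx = Σx² − (Σx)²/n = 343 − 253.5 = 89.5
Sxy = Σxy − (Σx)(Σy)/n = 340.1 − 529.75 = -189.65
b = Sxy/Sxx = -189.65/89.5 = -2.118994
a = ȳ − b·x̄ = 13.583333 − (-2.118994)·6.5 = 27.356797
ŷ(5) = 27.356797 + (-2.118994)·5 = 16.761825
residual = y − ŷ = 15.9 − 16.761825 = -0.861825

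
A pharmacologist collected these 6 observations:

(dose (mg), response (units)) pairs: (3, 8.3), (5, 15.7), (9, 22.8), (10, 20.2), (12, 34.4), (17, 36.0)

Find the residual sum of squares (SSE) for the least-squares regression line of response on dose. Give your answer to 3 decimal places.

n = 6, Σx = 56, Σy = 137.4, Σxy = 1535.4, Σx² = 648, Σy² = 3722.62
Sxx = Σx² − (Σx)²/n = 648 − 522.666667 = 125.333333
Sxy = Σxy − (Σx)(Σy)/n = 1535.4 − 1282.4 = 253
Syy = Σy² − (Σy)²/n = 3722.62 − 3146.46 = 576.16
b = Sxy/Sxx = 253/125.333333 = 2.018617
SSE = Syy − b·Sxy = 576.16 − 2.018617·253 = 65.449894

65.450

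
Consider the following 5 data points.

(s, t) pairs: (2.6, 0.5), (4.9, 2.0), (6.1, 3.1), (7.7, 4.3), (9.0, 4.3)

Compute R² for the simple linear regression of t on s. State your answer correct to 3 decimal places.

0.959

n = 5, Σx = 30.3, Σy = 14.2, Σxy = 101.82, Σx² = 208.27, Σy² = 50.84
Sxx = Σx² − (Σx)²/n = 208.27 − 183.618 = 24.652
Sxy = Σxy − (Σx)(Σy)/n = 101.82 − 86.052 = 15.768
Syy = Σy² − (Σy)²/n = 50.84 − 40.328 = 10.512
R² = Sxy²/(Sxx·Syy) = (15.768)²/(24.652·10.512) = 0.959435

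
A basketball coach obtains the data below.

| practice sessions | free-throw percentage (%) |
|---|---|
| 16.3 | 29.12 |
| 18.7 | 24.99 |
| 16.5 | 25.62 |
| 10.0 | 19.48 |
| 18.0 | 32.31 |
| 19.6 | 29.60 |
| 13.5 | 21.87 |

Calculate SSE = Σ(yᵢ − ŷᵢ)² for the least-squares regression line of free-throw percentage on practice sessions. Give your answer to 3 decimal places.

43.402

n = 7, Σx = 112.6, Σy = 182.99, Σxy = 3016.484, Σx² = 1878.04, Σy² = 4906.7223
Sxx = Σx² − (Σx)²/n = 1878.04 − 1811.251429 = 66.788571
Sxy = Σxy − (Σx)(Σy)/n = 3016.484 − 2943.524857 = 72.959143
Syy = Σy² − (Σy)²/n = 4906.7223 − 4783.620014 = 123.102286
b = Sxy/Sxx = 72.959143/66.788571 = 1.092390
SSE = Syy − b·Sxy = 123.102286 − 1.092390·72.959143 = 43.402475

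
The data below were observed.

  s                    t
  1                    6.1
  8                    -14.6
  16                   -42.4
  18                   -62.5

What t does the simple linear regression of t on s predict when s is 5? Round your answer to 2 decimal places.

n = 4, Σx = 43, Σy = -113.4, Σxy = -1914.1, Σx² = 645
Sxx = Σx² − (Σx)²/n = 645 − 462.25 = 182.75
Sxy = Σxy − (Σx)(Σy)/n = -1914.1 − (-1219.05) = -695.05
b = Sxy/Sxx = -695.05/182.75 = -3.803283
a = ȳ − b·x̄ = -28.35 − (-3.803283)·10.75 = 12.535294
ŷ(5) = a + b·5 = 12.535294 + (-3.803283)·5 = -6.481122

-6.48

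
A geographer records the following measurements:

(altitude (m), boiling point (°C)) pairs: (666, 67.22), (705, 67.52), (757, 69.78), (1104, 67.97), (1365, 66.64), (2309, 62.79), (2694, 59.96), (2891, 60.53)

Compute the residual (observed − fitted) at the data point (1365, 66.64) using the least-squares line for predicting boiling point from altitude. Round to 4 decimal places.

n = 8, Σx = 12491, Σy = 522.41, Σxy = 792702.64, Σx² = 25542669
Sxx = Σx² − (Σx)²/n = 25542669 − 19503135.125 = 6039533.875
Sxy = Σxy − (Σx)(Σy)/n = 792702.64 − 815677.91375 = -22975.27375
b = Sxy/Sxx = -22975.27375/6039533.875 = -0.003804
a = ȳ − b·x̄ = 65.30125 − (-0.003804)·1561.375 = 71.240950
ŷ(1365) = 71.240950 + (-0.003804)·1365 = 66.048289
residual = y − ŷ = 66.64 − 66.048289 = 0.591711

0.5917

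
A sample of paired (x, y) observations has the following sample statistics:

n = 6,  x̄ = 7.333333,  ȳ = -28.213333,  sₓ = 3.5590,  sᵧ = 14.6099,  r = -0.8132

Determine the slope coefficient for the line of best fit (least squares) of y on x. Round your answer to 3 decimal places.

-3.338

b = r · sᵧ/sₓ = -0.8132 · 14.6099/3.559 = -3.338233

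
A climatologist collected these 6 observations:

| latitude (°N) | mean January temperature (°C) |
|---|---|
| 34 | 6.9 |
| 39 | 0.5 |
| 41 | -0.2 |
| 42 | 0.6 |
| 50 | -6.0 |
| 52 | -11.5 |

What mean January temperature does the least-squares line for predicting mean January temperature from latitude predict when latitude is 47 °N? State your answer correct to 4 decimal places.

n = 6, Σx = 258, Σy = -9.7, Σxy = -626.9, Σx² = 11326
Sxx = Σx² − (Σx)²/n = 11326 − 11094 = 232
Sxy = Σxy − (Σx)(Σy)/n = -626.9 − (-417.1) = -209.8
b = Sxy/Sxx = -209.8/232 = -0.904310
a = ȳ − b·x̄ = -1.616667 − (-0.904310)·43 = 37.268678
ŷ(47) = a + b·47 = 37.268678 + (-0.904310)·47 = -5.233908

-5.2339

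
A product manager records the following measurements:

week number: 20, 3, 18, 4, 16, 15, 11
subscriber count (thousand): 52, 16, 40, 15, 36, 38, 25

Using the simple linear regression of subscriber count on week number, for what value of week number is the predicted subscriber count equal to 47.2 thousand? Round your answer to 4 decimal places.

n = 7, Σx = 87, Σy = 222, Σxy = 3289, Σx² = 1351
Sxx = Σx² − (Σx)²/n = 1351 − 1081.285714 = 269.714286
Sxy = Σxy − (Σx)(Σy)/n = 3289 − 2759.142857 = 529.857143
b = Sxy/Sxx = 529.857143/269.714286 = 1.964513
a = ȳ − b·x̄ = 31.714286 − 1.964513·12.428571 = 7.298199
Set a + b·x = 47.2: x = (47.2 − 7.298199) / 1.964513 = 20.311297

20.3113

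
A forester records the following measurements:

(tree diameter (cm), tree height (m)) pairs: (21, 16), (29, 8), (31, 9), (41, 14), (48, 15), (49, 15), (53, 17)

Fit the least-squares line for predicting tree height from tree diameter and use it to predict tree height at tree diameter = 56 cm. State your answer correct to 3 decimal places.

15.884

n = 7, Σx = 272, Σy = 94, Σxy = 3777, Σx² = 11438
Sxx = Σx² − (Σx)²/n = 11438 − 10569.142857 = 868.857143
Sxy = Σxy − (Σx)(Σy)/n = 3777 − 3652.571429 = 124.428571
b = Sxy/Sxx = 124.428571/868.857143 = 0.143209
a = ȳ − b·x̄ = 13.428571 − 0.143209·38.857143 = 7.863861
ŷ(56) = a + b·56 = 7.863861 + 0.143209·56 = 15.883591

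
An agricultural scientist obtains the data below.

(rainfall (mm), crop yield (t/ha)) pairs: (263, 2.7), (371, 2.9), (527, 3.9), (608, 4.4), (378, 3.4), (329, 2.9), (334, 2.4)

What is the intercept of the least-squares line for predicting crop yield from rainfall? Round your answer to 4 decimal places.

1.0373

n = 7, Σx = 2810, Σy = 22.6, Σxy = 9557.4, Σx² = 1216884
Sxx = Σx² − (Σx)²/n = 1216884 − 1128014.285714 = 88869.714286
Sxy = Σxy − (Σx)(Σy)/n = 9557.4 − 9072.285714 = 485.114286
b = Sxy/Sxx = 485.114286/88869.714286 = 0.005459
a = ȳ − b·x̄ = 3.228571 − 0.005459·401.428571 = 1.037288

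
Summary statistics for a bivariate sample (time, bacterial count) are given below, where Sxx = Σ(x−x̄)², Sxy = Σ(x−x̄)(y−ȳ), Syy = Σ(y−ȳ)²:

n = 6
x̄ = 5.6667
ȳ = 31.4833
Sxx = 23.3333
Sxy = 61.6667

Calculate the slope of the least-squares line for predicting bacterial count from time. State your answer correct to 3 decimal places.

b = Sxy/Sxx = 61.6667/23.3333 = 2.642862

2.643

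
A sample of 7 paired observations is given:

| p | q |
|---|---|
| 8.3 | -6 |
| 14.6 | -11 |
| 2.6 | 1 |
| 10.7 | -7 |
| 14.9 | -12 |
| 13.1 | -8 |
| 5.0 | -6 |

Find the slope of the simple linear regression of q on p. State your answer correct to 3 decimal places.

n = 7, Σx = 69.2, Σy = -49, Σxy = -596.3, Σx² = 821.92
Sxx = Σx² − (Σx)²/n = 821.92 − 684.091429 = 137.828571
Sxy = Σxy − (Σx)(Σy)/n = -596.3 − (-484.4) = -111.9
b = Sxy/Sxx = -111.9/137.828571 = -0.811878

-0.812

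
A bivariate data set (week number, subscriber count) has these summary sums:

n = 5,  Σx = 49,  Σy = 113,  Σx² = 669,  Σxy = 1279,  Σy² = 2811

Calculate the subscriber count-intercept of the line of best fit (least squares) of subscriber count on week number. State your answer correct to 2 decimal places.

Sxx = Σx² − (Σx)²/n = 669 − 480.2 = 188.8
Sxy = Σxy − (Σx)(Σy)/n = 1279 − 1107.4 = 171.6
b = Sxy/Sxx = 171.6/188.8 = 0.908898
a = ȳ − b·x̄ = 22.6 − 0.908898·9.8 = 13.692797

13.69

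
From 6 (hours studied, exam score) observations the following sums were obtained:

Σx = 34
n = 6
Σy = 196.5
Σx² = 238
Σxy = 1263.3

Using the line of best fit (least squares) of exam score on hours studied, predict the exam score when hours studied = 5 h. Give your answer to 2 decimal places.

Sxx = Σx² − (Σx)²/n = 238 − 192.666667 = 45.333333
Sxy = Σxy − (Σx)(Σy)/n = 1263.3 − 1113.5 = 149.8
b = Sxy/Sxx = 149.8/45.333333 = 3.304412
a = ȳ − b·x̄ = 32.75 − 3.304412·5.666667 = 14.025
ŷ(5) = a + b·5 = 14.025 + 3.304412·5 = 30.547059

30.55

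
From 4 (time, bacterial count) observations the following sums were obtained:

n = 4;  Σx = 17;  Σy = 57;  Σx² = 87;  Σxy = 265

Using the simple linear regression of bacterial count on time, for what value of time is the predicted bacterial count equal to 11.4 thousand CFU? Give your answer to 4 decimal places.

2.4022

Sxx = Σx² − (Σx)²/n = 87 − 72.25 = 14.75
Sxy = Σxy − (Σx)(Σy)/n = 265 − 242.25 = 22.75
b = Sxy/Sxx = 22.75/14.75 = 1.542373
a = ȳ − b·x̄ = 14.25 − 1.542373·4.25 = 7.694915
Set a + b·x = 11.4: x = (11.4 − 7.694915) / 1.542373 = 2.402198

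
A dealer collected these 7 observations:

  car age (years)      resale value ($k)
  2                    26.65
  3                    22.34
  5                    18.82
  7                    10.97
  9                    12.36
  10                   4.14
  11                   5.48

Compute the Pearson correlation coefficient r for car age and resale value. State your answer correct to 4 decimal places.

-0.9664

n = 7, Σx = 47, Σy = 100.76, Σxy = 504.13, Σx² = 389, Σy² = 1883.771
Sxx = Σx² − (Σx)²/n = 389 − 315.571429 = 73.428571
Sxy = Σxy − (Σx)(Σy)/n = 504.13 − 676.531429 = -172.401429
Syy = Σy² − (Σy)²/n = 1883.771 − 1450.368229 = 433.402771
r = Sxy/√(Sxx·Syy) = -172.401429/√(31824.146359) = -172.401429/178.393235 = -0.966412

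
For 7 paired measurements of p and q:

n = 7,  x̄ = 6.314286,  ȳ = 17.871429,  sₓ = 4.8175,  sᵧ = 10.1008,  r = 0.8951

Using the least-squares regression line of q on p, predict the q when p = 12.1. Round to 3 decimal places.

28.730

b = r · sᵧ/sₓ = 0.8951 · 10.1008/4.8175 = 1.876746
a = ȳ − b·x̄ = 17.871429 − 1.876746·6.314286 = 6.021115
ŷ(12.1) = a + b·12.1 = 6.021115 + 1.876746·12.1 = 28.729747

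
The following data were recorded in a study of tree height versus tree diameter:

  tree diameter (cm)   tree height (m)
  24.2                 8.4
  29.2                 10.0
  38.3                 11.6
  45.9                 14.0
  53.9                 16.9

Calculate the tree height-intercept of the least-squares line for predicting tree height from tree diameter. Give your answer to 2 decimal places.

1.62

n = 5, Σx = 191.5, Σy = 60.9, Σxy = 2493.07, Σx² = 7917.19
Sxx = Σx² − (Σx)²/n = 7917.19 − 7334.45 = 582.74
Sxy = Σxy − (Σx)(Σy)/n = 2493.07 − 2332.47 = 160.6
b = Sxy/Sxx = 160.6/582.74 = 0.275595
a = ȳ − b·x̄ = 12.18 − 0.275595·38.3 = 1.624727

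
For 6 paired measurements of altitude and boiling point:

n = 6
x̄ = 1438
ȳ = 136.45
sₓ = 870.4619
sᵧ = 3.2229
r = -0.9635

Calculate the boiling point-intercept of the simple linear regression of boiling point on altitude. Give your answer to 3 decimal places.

b = r · sᵧ/sₓ = -0.9635 · 3.2229/870.4619 = -0.003567
a = ȳ − b·x̄ = 136.45 − (-0.003567)·1438 = 141.579885

141.580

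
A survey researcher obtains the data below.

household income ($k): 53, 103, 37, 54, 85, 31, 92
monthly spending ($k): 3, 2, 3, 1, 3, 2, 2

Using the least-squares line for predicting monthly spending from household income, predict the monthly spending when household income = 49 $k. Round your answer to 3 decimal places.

n = 7, Σx = 455, Σy = 16, Σxy = 1031, Σx² = 34353
Sxx = Σx² − (Σx)²/n = 34353 − 29575 = 4778
Sxy = Σxy − (Σx)(Σy)/n = 1031 − 1040 = -9
b = Sxy/Sxx = -9/4778 = -0.001884
a = ȳ − b·x̄ = 2.285714 − (-0.001884)·65 = 2.408150
ŷ(49) = a + b·49 = 2.408150 + (-0.001884)·49 = 2.315852

2.316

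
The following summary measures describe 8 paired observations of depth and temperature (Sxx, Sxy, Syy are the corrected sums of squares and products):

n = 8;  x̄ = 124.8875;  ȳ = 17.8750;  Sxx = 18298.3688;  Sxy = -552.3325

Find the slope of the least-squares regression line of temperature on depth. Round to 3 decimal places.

b = Sxy/Sxx = -552.3325/18298.3688 = -0.030185

-0.030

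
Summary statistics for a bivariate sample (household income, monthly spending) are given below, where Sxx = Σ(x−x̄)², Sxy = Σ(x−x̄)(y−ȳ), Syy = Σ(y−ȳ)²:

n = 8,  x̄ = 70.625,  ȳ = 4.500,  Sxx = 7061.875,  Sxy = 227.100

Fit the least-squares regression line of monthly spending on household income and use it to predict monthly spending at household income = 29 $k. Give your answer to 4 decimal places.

3.1614

b = Sxy/Sxx = 227.1/7061.875 = 0.032159
a = ȳ − b·x̄ = 4.5 − 0.032159·70.625 = 2.228799
ŷ(29) = a + b·29 = 2.228799 + 0.032159·29 = 3.161398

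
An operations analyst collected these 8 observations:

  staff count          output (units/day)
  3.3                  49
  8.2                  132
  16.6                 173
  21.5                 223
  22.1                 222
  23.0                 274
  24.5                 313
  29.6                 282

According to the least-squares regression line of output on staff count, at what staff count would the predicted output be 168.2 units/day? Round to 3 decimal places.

14.324

n = 8, Σx = 148.8, Σy = 1668, Σxy = 36134.3, Σx² = 3309.76
Sxx = Σx² − (Σx)²/n = 3309.76 − 2767.68 = 542.08
Sxy = Σxy − (Σx)(Σy)/n = 36134.3 − 31024.8 = 5109.5
b = Sxy/Sxx = 5109.5/542.08 = 9.425731
a = ȳ − b·x̄ = 208.5 − 9.425731·18.6 = 33.181412
Set a + b·x = 168.2: x = (168.2 − 33.181412) / 9.425731 = 14.324469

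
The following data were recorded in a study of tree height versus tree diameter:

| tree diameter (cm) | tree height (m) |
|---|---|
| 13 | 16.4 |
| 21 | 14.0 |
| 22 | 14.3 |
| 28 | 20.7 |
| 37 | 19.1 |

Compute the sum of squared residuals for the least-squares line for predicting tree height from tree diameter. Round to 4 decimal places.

22.1710

n = 5, Σx = 121, Σy = 84.5, Σxy = 2108.1, Σx² = 3247, Σy² = 1462.75
Sxx = Σx² − (Σx)²/n = 3247 − 2928.2 = 318.8
Sxy = Σxy − (Σx)(Σy)/n = 2108.1 − 2044.9 = 63.2
Syy = Σy² − (Σy)²/n = 1462.75 − 1428.05 = 34.7
b = Sxy/Sxx = 63.2/318.8 = 0.198243
SSE = Syy − b·Sxy = 34.7 − 0.198243·63.2 = 22.171016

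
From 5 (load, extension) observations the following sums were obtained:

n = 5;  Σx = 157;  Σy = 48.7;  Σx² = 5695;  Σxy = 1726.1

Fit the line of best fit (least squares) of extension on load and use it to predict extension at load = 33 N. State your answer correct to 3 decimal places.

Sxx = Σx² − (Σx)²/n = 5695 − 4929.8 = 765.2
Sxy = Σxy − (Σx)(Σy)/n = 1726.1 − 1529.18 = 196.92
b = Sxy/Sxx = 196.92/765.2 = 0.257344
a = ȳ − b·x̄ = 9.74 − 0.257344·31.4 = 1.659383
ŷ(33) = a + b·33 = 1.659383 + 0.257344·33 = 10.151751

10.152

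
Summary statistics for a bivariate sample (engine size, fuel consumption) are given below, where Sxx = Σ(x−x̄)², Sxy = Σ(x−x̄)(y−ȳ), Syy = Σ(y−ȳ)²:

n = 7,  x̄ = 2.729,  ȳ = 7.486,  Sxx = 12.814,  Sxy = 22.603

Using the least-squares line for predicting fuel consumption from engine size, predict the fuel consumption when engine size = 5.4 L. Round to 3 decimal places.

12.197

b = Sxy/Sxx = 22.603/12.814 = 1.763930
a = ȳ − b·x̄ = 7.486 − 1.763930·2.729 = 2.672235
ŷ(5.4) = a + b·5.4 = 2.672235 + 1.763930·5.4 = 12.197457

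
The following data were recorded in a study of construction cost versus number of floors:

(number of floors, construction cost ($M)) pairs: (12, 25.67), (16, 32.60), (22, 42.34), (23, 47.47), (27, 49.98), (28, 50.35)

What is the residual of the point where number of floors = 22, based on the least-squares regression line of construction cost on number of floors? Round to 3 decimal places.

-0.129

n = 6, Σx = 128, Σy = 248.41, Σxy = 5612.19, Σx² = 2926
Sxx = Σx² − (Σx)²/n = 2926 − 2730.666667 = 195.333333
Sxy = Σxy − (Σx)(Σy)/n = 5612.19 − 5299.413333 = 312.776667
b = Sxy/Sxx = 312.776667/195.333333 = 1.601246
a = ȳ − b·x̄ = 41.401667 − 1.601246·21.333333 = 7.241758
ŷ(22) = 7.241758 + 1.601246·22 = 42.469164
residual = y − ŷ = 42.34 − 42.469164 = -0.129164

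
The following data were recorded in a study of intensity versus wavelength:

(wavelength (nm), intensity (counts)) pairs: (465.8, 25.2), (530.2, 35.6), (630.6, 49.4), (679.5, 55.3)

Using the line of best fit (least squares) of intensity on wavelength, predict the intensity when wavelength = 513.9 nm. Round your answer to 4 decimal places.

32.5725

n = 4, Σx = 2306.1, Σy = 165.5, Σxy = 99341.27, Σx² = 1357458.29
Sxx = Σx² − (Σx)²/n = 1357458.29 − 1329524.3025 = 27933.9875
Sxy = Σxy − (Σx)(Σy)/n = 99341.27 − 95414.8875 = 3926.3825
b = Sxy/Sxx = 3926.3825/27933.9875 = 0.140559
a = ȳ − b·x̄ = 41.375 − 0.140559·576.525 = -39.660966
ŷ(513.9) = a + b·513.9 = -39.660966 + 0.140559·513.9 = 32.572472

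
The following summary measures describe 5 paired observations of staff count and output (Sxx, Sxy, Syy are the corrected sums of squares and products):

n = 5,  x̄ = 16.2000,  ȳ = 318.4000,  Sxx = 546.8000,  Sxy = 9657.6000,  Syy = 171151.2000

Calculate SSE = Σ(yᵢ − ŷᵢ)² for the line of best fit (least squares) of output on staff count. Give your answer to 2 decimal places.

b = Sxy/Sxx = 9657.6/546.8 = 17.662034
SSE = Syy − b·Sxy = 171151.2 − 17.662034·9657.6 = 578.343819

578.34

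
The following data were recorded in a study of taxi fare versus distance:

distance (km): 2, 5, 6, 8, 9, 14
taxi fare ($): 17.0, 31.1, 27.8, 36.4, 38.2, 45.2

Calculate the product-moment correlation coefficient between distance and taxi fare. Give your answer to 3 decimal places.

n = 6, Σx = 44, Σy = 195.7, Σxy = 1624.1, Σx² = 406, Σy² = 6856.29
Sxx = Σx² − (Σx)²/n = 406 − 322.666667 = 83.333333
Sxy = Σxy − (Σx)(Σy)/n = 1624.1 − 1435.133333 = 188.966667
Syy = Σy² − (Σy)²/n = 6856.29 − 6383.081667 = 473.208333
r = Sxy/√(Sxx·Syy) = 188.966667/√(39434.027778) = 188.966667/198.580029 = 0.951589

0.952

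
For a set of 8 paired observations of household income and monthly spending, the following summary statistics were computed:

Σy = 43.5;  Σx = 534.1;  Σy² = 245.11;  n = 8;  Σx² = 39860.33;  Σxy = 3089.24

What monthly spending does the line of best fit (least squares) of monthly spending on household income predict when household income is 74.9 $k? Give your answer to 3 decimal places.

Sxx = Σx² − (Σx)²/n = 39860.33 − 35657.85125 = 4202.47875
Sxy = Σxy − (Σx)(Σy)/n = 3089.24 − 2904.16875 = 185.07125
b = Sxy/Sxx = 185.07125/4202.47875 = 0.044039
a = ȳ − b·x̄ = 5.4375 − 0.044039·66.7625 = 2.497373
ŷ(74.9) = a + b·74.9 = 2.497373 + 0.044039·74.9 = 5.795864

5.796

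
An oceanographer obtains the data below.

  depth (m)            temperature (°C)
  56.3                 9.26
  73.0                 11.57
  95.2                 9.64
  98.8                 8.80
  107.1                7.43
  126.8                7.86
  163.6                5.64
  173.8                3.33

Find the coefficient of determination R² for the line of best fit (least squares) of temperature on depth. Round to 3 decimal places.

n = 8, Σx = 894.6, Σy = 63.53, Σxy = 6446.975, Σx² = 111843.22, Σy² = 549.8651
Sxx = Σx² − (Σx)²/n = 111843.22 − 100038.645 = 11804.575
Sxy = Σxy − (Σx)(Σy)/n = 6446.975 − 7104.24225 = -657.26725
Syy = Σy² − (Σy)²/n = 549.8651 − 504.507612 = 45.357487
R² = Sxy²/(Sxx·Syy) = (-657.26725)²/(11804.575·45.357487) = 0.806835

0.807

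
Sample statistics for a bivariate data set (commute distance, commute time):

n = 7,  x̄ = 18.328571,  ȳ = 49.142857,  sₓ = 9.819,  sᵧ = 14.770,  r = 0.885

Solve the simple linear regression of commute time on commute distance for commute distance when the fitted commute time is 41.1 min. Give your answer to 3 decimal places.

b = r · sᵧ/sₓ = 0.885 · 14.77/9.819 = 1.331240
a = ȳ − b·x̄ = 49.142857 − 1.331240·18.328571 = 24.743122
Set a + b·x = 41.1: x = (41.1 − 24.743122) / 1.331240 = 12.286945

12.287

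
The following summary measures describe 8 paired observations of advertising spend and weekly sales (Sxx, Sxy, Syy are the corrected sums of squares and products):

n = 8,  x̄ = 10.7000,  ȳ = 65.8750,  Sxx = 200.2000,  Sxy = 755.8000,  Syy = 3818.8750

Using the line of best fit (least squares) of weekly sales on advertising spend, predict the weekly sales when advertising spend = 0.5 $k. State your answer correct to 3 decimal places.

b = Sxy/Sxx = 755.8/200.2 = 3.775225
a = ȳ − b·x̄ = 65.875 − 3.775225·10.7 = 25.480095
ŷ(0.5) = a + b·0.5 = 25.480095 + 3.775225·0.5 = 27.367707

27.368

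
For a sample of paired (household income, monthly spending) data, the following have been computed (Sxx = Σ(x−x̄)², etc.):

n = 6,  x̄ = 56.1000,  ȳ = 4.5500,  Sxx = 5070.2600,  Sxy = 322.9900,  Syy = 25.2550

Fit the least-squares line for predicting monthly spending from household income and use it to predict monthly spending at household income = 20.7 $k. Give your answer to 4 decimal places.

2.2949

b = Sxy/Sxx = 322.99/5070.26 = 0.063703
a = ȳ − b·x̄ = 4.55 − 0.063703·56.1 = 0.976270
ŷ(20.7) = a + b·20.7 = 0.976270 + 0.063703·20.7 = 2.294919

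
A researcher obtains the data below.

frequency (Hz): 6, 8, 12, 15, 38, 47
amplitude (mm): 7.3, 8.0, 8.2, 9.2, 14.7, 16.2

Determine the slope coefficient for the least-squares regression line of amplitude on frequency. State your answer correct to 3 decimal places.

0.223

n = 6, Σx = 126, Σy = 63.6, Σxy = 1664.2, Σx² = 4122
Sxx = Σx² − (Σx)²/n = 4122 − 2646 = 1476
Sxy = Σxy − (Σx)(Σy)/n = 1664.2 − 1335.6 = 328.6
b = Sxy/Sxx = 328.6/1476 = 0.222629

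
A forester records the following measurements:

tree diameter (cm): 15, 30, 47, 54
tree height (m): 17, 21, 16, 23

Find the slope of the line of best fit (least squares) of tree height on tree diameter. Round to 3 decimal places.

0.074

n = 4, Σx = 146, Σy = 77, Σxy = 2879, Σx² = 6250
Sxx = Σx² − (Σx)²/n = 6250 − 5329 = 921
Sxy = Σxy − (Σx)(Σy)/n = 2879 − 2810.5 = 68.5
b = Sxy/Sxx = 68.5/921 = 0.074376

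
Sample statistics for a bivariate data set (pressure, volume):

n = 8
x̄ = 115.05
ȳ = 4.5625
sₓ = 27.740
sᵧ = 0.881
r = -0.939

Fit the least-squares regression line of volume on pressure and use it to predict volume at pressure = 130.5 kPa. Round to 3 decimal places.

b = r · sᵧ/sₓ = -0.939 · 0.881/27.74 = -0.029822
a = ȳ − b·x̄ = 4.5625 − (-0.029822)·115.05 = 7.993507
ŷ(130.5) = a + b·130.5 = 7.993507 + (-0.029822)·130.5 = 4.101752

4.102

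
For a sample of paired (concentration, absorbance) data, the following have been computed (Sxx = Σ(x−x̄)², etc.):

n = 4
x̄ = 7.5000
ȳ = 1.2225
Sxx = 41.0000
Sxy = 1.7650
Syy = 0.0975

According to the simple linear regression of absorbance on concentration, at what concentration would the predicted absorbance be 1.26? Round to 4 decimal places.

b = Sxy/Sxx = 1.765/41 = 0.043049
a = ȳ − b·x̄ = 1.2225 − 0.043049·7.5 = 0.899634
Set a + b·x = 1.26: x = (1.26 − 0.899634) / 0.043049 = 8.371105

8.3711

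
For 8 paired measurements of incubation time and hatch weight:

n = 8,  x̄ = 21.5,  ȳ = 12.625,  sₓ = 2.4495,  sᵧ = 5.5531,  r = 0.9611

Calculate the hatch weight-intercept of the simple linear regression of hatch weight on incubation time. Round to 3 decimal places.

b = r · sᵧ/sₓ = 0.9611 · 5.5531/2.4495 = 2.178846
a = ȳ − b·x̄ = 12.625 − 2.178846·21.5 = -34.220199

-34.220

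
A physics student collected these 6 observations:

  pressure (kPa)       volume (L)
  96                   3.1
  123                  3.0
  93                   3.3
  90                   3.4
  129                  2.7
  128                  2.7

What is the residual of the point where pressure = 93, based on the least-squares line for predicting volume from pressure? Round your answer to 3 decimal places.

n = 6, Σx = 659, Σy = 18.2, Σxy = 1973.4, Σx² = 74119
Sxx = Σx² − (Σx)²/n = 74119 − 72380.166667 = 1738.833333
Sxy = Σxy − (Σx)(Σy)/n = 1973.4 − 1998.966667 = -25.566667
b = Sxy/Sxx = -25.566667/1738.833333 = -0.014703
a = ȳ − b·x̄ = 3.033333 − (-0.014703)·109.833333 = 4.648251
ŷ(93) = 4.648251 + (-0.014703)·93 = 3.280840
residual = y − ŷ = 3.3 − 3.280840 = 0.019160

0.019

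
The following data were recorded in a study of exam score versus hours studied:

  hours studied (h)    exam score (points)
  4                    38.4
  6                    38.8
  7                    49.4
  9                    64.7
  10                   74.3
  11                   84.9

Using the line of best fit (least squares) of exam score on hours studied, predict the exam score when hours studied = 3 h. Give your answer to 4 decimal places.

n = 6, Σx = 47, Σy = 350.5, Σxy = 2991.4, Σx² = 403
Sxx = Σx² − (Σx)²/n = 403 − 368.166667 = 34.833333
Sxy = Σxy − (Σx)(Σy)/n = 2991.4 − 2745.583333 = 245.816667
b = Sxy/Sxx = 245.816667/34.833333 = 7.056938
a = ȳ − b·x̄ = 58.416667 − 7.056938·7.833333 = 3.137321
ŷ(3) = a + b·3 = 3.137321 + 7.056938·3 = 24.308134

24.3081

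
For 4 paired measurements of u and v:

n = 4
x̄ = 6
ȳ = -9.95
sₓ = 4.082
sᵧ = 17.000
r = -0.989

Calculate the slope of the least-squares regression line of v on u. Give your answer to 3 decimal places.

-4.119

b = r · sᵧ/sₓ = -0.989 · 17/4.082 = -4.118814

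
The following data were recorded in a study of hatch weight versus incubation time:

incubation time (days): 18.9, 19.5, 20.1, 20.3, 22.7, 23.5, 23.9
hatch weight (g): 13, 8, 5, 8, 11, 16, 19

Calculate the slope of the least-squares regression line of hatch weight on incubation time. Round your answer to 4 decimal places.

n = 7, Σx = 148.9, Σy = 80, Σxy = 1744.4, Σx² = 3192.31
Sxx = Σx² − (Σx)²/n = 3192.31 − 3167.315714 = 24.994286
Sxy = Σxy − (Σx)(Σy)/n = 1744.4 − 1701.714286 = 42.685714
b = Sxy/Sxx = 42.685714/24.994286 = 1.707819

1.7078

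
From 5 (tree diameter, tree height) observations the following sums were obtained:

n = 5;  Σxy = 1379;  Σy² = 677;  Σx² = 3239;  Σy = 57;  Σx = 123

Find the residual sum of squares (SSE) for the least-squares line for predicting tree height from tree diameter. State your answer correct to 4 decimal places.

Sxx = Σx² − (Σx)²/n = 3239 − 3025.8 = 213.2
Sxy = Σxy − (Σx)(Σy)/n = 1379 − 1402.2 = -23.2
Syy = Σy² − (Σy)²/n = 677 − 649.8 = 27.2
b = Sxy/Sxx = -23.2/213.2 = -0.108818
SSE = Syy − b·Sxy = 27.2 − (-0.108818)·(-23.2) = 24.675422

24.6754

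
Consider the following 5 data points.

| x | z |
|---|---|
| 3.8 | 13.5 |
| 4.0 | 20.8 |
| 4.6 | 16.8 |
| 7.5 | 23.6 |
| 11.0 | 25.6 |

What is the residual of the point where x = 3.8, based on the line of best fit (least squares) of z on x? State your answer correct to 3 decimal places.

n = 5, Σx = 30.9, Σy = 100.3, Σxy = 670.38, Σx² = 228.85
Sxx = Σx² − (Σx)²/n = 228.85 − 190.962 = 37.888
Sxy = Σxy − (Σx)(Σy)/n = 670.38 − 619.854 = 50.526
b = Sxy/Sxx = 50.526/37.888 = 1.333562
a = ȳ − b·x̄ = 20.06 − 1.333562·6.18 = 11.818586
ŷ(3.8) = 11.818586 + 1.333562·3.8 = 16.886122
residual = y − ŷ = 13.5 − 16.886122 = -3.386122

-3.386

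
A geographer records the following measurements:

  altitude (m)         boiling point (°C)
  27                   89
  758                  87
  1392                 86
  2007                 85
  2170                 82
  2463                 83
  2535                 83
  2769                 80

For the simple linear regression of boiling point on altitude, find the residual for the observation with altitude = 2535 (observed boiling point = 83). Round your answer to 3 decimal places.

0.823

n = 8, Σx = 14121, Σy = 675, Σxy = 1172950, Σx² = 31409861
Sxx = Σx² − (Σx)²/n = 31409861 − 24925330.125 = 6484530.875
Sxy = Σxy − (Σx)(Σy)/n = 1172950 − 1191459.375 = -18509.375
b = Sxy/Sxx = -18509.375/6484530.875 = -0.002854
a = ȳ − b·x̄ = 84.375 − (-0.002854)·1765.125 = 89.413354
ŷ(2535) = 89.413354 + (-0.002854)·2535 = 82.177477
residual = y − ŷ = 83 − 82.177477 = 0.822523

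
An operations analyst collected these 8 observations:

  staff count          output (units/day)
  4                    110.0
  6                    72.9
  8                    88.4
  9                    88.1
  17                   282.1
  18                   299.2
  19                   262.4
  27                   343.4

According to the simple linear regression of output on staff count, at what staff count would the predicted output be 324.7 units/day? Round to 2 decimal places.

23.28

n = 8, Σx = 108, Σy = 1546.5, Σxy = 26816.2, Σx² = 1900
Sxx = Σx² − (Σx)²/n = 1900 − 1458 = 442
Sxy = Σxy − (Σx)(Σy)/n = 26816.2 − 20877.75 = 5938.45
b = Sxy/Sxx = 5938.45/442 = 13.435407
a = ȳ − b·x̄ = 193.3125 − 13.435407·13.5 = 11.934502
Set a + b·x = 324.7: x = (324.7 − 11.934502) / 13.435407 = 23.279197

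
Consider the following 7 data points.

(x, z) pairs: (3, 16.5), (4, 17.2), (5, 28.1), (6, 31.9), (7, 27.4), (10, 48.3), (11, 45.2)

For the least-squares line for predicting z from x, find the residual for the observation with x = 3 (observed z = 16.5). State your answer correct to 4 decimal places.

-0.0633

n = 7, Σx = 46, Σy = 214.6, Σxy = 1622.2, Σx² = 356
Sxx = Σx² − (Σx)²/n = 356 − 302.285714 = 53.714286
Sxy = Σxy − (Σx)(Σy)/n = 1622.2 − 1410.228571 = 211.971429
b = Sxy/Sxx = 211.971429/53.714286 = 3.946277
a = ȳ − b·x̄ = 30.657143 − 3.946277·6.571429 = 4.724468
ŷ(3) = 4.724468 + 3.946277·3 = 16.563298
residual = y − ŷ = 16.5 − 16.563298 = -0.063298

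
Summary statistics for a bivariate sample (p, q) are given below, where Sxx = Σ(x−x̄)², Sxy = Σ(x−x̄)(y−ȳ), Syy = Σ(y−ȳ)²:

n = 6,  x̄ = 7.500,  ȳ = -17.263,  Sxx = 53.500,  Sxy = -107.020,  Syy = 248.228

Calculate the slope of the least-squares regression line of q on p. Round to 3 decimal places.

-2.000

b = Sxy/Sxx = -107.02/53.5 = -2.000374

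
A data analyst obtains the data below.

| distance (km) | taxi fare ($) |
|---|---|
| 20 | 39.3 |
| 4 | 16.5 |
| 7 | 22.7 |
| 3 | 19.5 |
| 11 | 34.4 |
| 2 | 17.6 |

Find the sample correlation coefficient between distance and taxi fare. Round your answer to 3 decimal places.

0.950

n = 6, Σx = 47, Σy = 150, Σxy = 1483, Σx² = 599, Σy² = 4205.4
Sxx = Σx² − (Σx)²/n = 599 − 368.166667 = 230.833333
Sxy = Σxy − (Σx)(Σy)/n = 1483 − 1175 = 308
Syy = Σy² − (Σy)²/n = 4205.4 − 3750 = 455.4
r = Sxy/√(Sxx·Syy) = 308/√(105121.5) = 308/324.224459 = 0.949959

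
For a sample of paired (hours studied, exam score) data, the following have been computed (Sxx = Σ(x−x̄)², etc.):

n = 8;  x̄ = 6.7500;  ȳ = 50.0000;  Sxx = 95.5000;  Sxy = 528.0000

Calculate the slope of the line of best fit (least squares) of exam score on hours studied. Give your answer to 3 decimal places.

b = Sxy/Sxx = 528/95.5 = 5.528796

5.529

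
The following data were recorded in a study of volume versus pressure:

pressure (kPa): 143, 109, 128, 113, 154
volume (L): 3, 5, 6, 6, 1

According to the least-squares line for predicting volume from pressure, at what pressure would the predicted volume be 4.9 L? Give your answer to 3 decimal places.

122.189

n = 5, Σx = 647, Σy = 21, Σxy = 2574, Σx² = 85199
Sxx = Σx² − (Σx)²/n = 85199 − 83721.8 = 1477.2
Sxy = Σxy − (Σx)(Σy)/n = 2574 − 2717.4 = -143.4
b = Sxy/Sxx = -143.4/1477.2 = -0.097076
a = ȳ − b·x̄ = 4.2 − (-0.097076)·129.4 = 16.761576
Set a + b·x = 4.9: x = (4.9 − 16.761576) / (-0.097076) = 122.189121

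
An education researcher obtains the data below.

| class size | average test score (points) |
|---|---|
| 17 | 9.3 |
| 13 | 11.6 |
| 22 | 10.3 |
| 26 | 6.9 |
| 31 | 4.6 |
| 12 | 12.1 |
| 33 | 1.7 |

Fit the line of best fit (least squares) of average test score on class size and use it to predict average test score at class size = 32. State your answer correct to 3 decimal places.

3.727

n = 7, Σx = 154, Σy = 56.5, Σxy = 1058.8, Σx² = 3812
Sxx = Σx² − (Σx)²/n = 3812 − 3388 = 424
Sxy = Σxy − (Σx)(Σy)/n = 1058.8 − 1243 = -184.2
b = Sxy/Sxx = -184.2/424 = -0.434434
a = ȳ − b·x̄ = 8.071429 − (-0.434434)·22 = 17.628976
ŷ(32) = a + b·32 = 17.628976 + (-0.434434)·32 = 3.727089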